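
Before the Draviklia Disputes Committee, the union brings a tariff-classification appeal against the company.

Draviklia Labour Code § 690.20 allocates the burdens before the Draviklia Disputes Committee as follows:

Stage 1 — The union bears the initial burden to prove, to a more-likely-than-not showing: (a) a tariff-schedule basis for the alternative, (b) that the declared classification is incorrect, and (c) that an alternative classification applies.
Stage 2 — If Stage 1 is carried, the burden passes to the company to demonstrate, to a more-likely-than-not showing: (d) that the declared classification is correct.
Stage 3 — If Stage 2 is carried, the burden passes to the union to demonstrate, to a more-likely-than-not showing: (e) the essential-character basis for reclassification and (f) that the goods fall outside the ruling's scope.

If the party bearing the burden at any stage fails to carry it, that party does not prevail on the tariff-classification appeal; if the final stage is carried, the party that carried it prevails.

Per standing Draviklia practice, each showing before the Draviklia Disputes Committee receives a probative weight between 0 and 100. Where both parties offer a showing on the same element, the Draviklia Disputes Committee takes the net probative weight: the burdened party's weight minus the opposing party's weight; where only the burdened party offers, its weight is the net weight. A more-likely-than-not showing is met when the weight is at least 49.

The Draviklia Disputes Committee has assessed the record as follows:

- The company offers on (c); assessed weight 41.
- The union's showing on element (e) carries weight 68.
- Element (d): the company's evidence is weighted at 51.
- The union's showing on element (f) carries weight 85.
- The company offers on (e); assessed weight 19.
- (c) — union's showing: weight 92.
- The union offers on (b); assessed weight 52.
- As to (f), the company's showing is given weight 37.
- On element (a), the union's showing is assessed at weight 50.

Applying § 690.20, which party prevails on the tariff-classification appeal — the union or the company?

company

Stage 1 (union, a more-likely-than-not showing, weight is at least 49): (a) 50 ≥ 49 — meets; (b) 52 ≥ 49 — meets; (c) net 92−41=51 ≥ 49 — meets.
  All elements met. The burden passes to the company.
Stage 2 (company, a more-likely-than-not showing, weight is at least 49): (d) 51 ≥ 49 — meets.
  Stage 2 carried; the burden shifts to the union.
Stage 3 (union, a more-likely-than-not showing, weight is at least 49): (e) net 68−19=49 ≥ 49 — meets; (f) net 85−37=48 < 49 — fails.
  The union does not carry Stage 3.
The analysis ends at Stage 3; the company prevails.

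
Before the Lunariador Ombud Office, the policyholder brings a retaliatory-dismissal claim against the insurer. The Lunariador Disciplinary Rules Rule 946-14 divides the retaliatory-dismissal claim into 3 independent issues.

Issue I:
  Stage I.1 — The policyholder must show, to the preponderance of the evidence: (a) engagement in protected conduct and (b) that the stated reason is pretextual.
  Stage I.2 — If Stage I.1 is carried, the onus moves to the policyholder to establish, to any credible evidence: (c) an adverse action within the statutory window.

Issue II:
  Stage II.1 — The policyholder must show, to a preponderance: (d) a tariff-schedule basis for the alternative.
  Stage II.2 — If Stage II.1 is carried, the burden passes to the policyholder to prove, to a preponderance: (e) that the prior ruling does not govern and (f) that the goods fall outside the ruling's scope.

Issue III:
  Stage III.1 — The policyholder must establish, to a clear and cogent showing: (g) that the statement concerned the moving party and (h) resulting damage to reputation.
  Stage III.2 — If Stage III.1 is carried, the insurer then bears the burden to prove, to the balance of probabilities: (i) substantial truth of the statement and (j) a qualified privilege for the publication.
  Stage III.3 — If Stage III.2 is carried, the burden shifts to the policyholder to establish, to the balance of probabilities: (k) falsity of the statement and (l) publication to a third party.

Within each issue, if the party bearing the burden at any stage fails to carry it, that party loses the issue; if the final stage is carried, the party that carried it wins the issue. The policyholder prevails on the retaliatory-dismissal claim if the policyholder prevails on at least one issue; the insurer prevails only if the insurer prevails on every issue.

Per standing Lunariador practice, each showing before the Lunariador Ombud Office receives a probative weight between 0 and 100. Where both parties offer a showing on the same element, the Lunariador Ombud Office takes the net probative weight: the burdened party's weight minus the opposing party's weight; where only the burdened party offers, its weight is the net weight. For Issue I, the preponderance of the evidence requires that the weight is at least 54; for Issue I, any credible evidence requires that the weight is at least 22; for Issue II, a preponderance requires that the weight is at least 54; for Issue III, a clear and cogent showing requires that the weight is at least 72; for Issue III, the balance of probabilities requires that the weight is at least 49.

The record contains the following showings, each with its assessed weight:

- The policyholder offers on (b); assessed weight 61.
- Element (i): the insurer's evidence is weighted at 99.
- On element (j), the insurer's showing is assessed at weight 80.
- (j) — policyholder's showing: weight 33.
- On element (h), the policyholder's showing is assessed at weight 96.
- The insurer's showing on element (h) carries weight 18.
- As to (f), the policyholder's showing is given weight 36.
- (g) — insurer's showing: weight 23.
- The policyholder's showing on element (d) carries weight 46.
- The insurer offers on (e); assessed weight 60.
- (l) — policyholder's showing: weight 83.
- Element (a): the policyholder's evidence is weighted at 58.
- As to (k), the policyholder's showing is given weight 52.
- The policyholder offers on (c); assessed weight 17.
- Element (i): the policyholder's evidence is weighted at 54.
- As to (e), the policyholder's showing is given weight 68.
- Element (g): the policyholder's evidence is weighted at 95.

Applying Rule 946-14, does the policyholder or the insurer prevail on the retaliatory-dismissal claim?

— Issue I —
Stage I.1 — burden on policyholder; standard: the preponderance of the evidence (weight is at least 54).
    (a): 58 ≥ 54 [met]
    (b): 61 ≥ 54 [met]
  All elements met. The policyholder retains the burden for Stage I.2.
Stage I.2 — burden on policyholder; standard: any credible evidence (weight is at least 22).
    (c): 17 < 22 [not met]
  Not every element is met, so the policyholder fails to carry Stage I.2.
The analysis ends at Stage I.2; the insurer prevails on this issue.
— Issue II —
Stage II.1 (policyholder, a preponderance, weight is at least 54): (d) 46 < 54 — fails.
  Stage II.1 not carried; the policyholder fails its burden.
The insurer prevails on this issue.
— Issue III —
Stage III.1 — burden on policyholder; standard: a clear and cogent showing (weight is at least 72).
    (g): 95 − 23 = 72 ≥ 72 [met]
    (h): 96 − 18 = 78 ≥ 72 [met]
  The policyholder carries Stage III.1; the insurer now bears the burden.
Stage III.2 — burden on insurer; standard: the balance of probabilities (weight is at least 49).
    (i): 99 − 54 = 45 < 49 [not met]
    (j): 80 − 33 = 47 < 49 [not met]
  The insurer does not carry Stage III.2.
The analysis ends at Stage III.2; the policyholder prevails on this issue.
Per-issue: Issue I → insurer; Issue II → insurer; Issue III → policyholder. The policyholder must prevail on at least one issue; overall, the policyholder prevails.

policyholder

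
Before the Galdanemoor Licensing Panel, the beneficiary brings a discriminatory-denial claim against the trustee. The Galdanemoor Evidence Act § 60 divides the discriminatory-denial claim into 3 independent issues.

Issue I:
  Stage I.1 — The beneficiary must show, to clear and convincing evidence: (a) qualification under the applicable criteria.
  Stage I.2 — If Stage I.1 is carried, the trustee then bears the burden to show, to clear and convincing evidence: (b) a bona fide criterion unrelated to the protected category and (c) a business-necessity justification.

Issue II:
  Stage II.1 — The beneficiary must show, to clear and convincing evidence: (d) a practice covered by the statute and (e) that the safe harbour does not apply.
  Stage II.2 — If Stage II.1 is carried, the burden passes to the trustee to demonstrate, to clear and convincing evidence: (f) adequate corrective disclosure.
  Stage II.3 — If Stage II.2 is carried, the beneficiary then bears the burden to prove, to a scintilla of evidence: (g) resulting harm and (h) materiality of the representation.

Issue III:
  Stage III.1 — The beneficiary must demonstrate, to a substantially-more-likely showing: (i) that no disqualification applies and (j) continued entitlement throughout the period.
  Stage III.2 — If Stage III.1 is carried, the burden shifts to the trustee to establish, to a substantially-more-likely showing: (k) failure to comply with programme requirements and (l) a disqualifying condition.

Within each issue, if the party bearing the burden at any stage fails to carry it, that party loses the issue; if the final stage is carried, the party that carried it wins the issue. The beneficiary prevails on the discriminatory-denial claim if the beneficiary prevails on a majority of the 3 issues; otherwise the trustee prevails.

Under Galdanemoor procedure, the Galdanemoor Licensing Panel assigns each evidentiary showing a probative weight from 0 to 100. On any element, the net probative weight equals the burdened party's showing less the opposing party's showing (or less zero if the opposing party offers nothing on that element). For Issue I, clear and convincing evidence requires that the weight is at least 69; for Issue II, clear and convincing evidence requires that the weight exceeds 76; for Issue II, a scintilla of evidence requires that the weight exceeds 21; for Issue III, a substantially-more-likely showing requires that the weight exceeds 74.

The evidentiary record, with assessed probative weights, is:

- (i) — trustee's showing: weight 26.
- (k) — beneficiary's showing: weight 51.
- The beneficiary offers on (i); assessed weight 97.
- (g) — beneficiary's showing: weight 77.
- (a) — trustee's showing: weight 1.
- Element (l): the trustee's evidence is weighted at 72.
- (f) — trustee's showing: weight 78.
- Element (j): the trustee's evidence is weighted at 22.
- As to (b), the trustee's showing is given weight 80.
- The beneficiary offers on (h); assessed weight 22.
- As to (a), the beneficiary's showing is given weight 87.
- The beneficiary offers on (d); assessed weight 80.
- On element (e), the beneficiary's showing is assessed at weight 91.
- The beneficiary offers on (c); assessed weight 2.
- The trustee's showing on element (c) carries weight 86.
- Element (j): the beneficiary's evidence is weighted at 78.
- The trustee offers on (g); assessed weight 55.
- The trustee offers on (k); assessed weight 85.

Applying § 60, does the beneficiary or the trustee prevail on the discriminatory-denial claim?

trustee

— Issue I —
Stage I.1 (beneficiary, clear and convincing evidence, weight is at least 69): (a) net 87−1=86 ≥ 69 — meets.
  Stage I.1 is satisfied; the onus moves to the trustee.
Stage I.2 (trustee, clear and convincing evidence, weight is at least 69): (b) 80 ≥ 69 — meets; (c) net 86−2=84 ≥ 69 — meets.
  All elements met at the final stage.
All stages carried — the trustee prevails on this issue.
— Issue II —
Stage II.1 — burden on beneficiary; standard: clear and convincing evidence (weight exceeds 76).
    (d): 80 > 76 [met]
    (e): 91 > 76 [met]
  Stage II.1 carried; the burden shifts to the trustee.
Stage II.2 — burden on trustee; standard: clear and convincing evidence (weight exceeds 76).
    (f): 78 > 76 [met]
  Stage II.2 is satisfied; the onus moves to the beneficiary.
Stage II.3 — burden on beneficiary; standard: a scintilla of evidence (weight exceeds 21).
    (g): 77 − 55 = 22 > 21 [met]
    (h): 22 > 21 [met]
  Stage II.3 carried; the final stage is satisfied.
Every stage carried; the beneficiary prevails on this issue.
— Issue III —
Stage III.1 — burden on beneficiary; standard: a substantially-more-likely showing (weight exceeds 74).
    (i): 97 − 26 = 71 ≤ 74 [not met]
    (j): 78 − 22 = 56 ≤ 74 [not met]
  Stage III.1 not carried; the beneficiary fails its burden.
The trustee prevails on this issue.
Per-issue: Issue I → trustee; Issue II → beneficiary; Issue III → trustee. The beneficiary must prevail on a majority of issues; overall, the trustee prevails.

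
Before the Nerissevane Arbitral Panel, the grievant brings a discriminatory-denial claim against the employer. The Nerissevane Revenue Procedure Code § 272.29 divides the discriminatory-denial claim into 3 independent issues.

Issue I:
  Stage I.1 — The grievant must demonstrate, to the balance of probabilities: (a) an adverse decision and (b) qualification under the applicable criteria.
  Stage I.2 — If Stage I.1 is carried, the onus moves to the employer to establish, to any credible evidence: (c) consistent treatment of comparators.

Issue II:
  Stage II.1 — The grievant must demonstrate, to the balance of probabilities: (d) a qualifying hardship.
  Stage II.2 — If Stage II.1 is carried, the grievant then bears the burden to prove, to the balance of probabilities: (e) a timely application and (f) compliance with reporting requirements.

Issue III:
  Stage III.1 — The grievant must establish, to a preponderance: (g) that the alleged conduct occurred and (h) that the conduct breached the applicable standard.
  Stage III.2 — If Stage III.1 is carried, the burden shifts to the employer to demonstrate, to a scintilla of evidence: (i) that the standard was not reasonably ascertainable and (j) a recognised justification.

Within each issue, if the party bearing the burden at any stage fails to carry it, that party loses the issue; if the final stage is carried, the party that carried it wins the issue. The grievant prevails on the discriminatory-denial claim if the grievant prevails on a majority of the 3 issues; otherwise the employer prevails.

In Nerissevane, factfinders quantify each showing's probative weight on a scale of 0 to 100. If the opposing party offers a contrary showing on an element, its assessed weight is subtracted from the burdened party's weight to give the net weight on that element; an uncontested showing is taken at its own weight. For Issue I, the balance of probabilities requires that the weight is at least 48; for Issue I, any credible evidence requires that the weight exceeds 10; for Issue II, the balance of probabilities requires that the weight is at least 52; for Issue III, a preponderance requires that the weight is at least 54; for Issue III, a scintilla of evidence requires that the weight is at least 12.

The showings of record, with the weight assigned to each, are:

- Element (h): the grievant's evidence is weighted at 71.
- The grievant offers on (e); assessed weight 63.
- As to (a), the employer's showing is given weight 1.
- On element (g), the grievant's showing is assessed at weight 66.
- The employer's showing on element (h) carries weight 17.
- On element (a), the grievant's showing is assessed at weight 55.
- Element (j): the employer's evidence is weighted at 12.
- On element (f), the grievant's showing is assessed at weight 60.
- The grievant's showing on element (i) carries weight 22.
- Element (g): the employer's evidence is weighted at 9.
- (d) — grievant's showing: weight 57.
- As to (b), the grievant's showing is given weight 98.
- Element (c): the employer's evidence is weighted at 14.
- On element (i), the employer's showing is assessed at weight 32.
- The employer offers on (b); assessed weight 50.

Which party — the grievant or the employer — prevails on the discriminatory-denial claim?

grievant

— Issue I —
At Stage I.1 the grievant must meet the balance of probabilities (weight is at least 48): on (a) the weight is 55 less the opposing 1 gives net 54, ≥ 48, so (a) meets the standard; on (b) the weight is 98 less the opposing 50 gives net 48, ≥ 48, so (b) meets the standard.
  Stage I.1 carried; the burden shifts to the employer.
At Stage I.2 the employer must meet any credible evidence (weight exceeds 10): on (c) the weight is 14, which does exceed 10, so (c) meets the standard.
  The employer carries the last stage.
Every stage carried; the employer prevails on this issue.
— Issue II —
Stage II.1 (grievant, the balance of probabilities, weight is at least 52): (d) 57 ≥ 52 — meets.
  All elements met. The grievant retains the burden for Stage II.2.
Stage II.2 (grievant, the balance of probabilities, weight is at least 52): (e) 63 ≥ 52 — meets; (f) 60 ≥ 52 — meets.
  The grievant carries the last stage.
Every stage carried; the grievant prevails on this issue.
— Issue III —
Stage III.1 (grievant, a preponderance, weight is at least 54): (g) net 66−9=57 ≥ 54 — meets; (h) net 71−17=54 ≥ 54 — meets.
  The grievant carries Stage III.1; the employer now bears the burden.
Stage III.2 (employer, a scintilla of evidence, weight is at least 12): (i) net 32−22=10 < 12 — fails; (j) 12 ≥ 12 — meets.
  The employer does not carry Stage III.2.
The analysis ends at Stage III.2; the grievant prevails on this issue.
Per-issue: Issue I → employer; Issue II → grievant; Issue III → grievant. The grievant must prevail on a majority of issues; overall, the grievant prevails.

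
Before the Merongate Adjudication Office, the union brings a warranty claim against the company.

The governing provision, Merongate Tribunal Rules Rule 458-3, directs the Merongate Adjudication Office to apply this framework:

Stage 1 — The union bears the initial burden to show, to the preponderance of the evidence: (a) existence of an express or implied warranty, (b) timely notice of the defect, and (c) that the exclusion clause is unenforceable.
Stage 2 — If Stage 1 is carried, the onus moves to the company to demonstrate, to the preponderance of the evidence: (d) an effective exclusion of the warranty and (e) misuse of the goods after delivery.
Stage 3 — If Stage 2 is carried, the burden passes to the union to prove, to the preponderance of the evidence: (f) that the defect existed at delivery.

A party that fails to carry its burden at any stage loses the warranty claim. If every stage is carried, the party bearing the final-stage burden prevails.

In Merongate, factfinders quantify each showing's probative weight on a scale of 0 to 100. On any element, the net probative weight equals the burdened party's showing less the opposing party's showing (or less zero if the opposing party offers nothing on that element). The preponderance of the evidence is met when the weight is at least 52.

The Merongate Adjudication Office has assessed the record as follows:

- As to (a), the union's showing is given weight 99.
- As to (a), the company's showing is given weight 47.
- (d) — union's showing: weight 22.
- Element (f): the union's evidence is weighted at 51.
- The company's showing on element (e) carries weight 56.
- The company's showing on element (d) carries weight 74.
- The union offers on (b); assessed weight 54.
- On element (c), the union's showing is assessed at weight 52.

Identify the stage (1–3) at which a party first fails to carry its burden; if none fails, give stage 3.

Stage 1 (union, the preponderance of the evidence, weight is at least 52): (a) net 99−47=52 ≥ 52 — meets; (b) 54 ≥ 52 — meets; (c) 52 ≥ 52 — meets.
  The union carries Stage 1; the company now bears the burden.
Stage 2 (company, the preponderance of the evidence, weight is at least 52): (d) net 74−22=52 ≥ 52 — meets; (e) 56 ≥ 52 — meets.
  Stage 2 is satisfied; the onus moves to the union.
Stage 3 (union, the preponderance of the evidence, weight is at least 52): (f) 51 < 52 — fails.
  The union does not carry Stage 3.
The company prevails.

stage 3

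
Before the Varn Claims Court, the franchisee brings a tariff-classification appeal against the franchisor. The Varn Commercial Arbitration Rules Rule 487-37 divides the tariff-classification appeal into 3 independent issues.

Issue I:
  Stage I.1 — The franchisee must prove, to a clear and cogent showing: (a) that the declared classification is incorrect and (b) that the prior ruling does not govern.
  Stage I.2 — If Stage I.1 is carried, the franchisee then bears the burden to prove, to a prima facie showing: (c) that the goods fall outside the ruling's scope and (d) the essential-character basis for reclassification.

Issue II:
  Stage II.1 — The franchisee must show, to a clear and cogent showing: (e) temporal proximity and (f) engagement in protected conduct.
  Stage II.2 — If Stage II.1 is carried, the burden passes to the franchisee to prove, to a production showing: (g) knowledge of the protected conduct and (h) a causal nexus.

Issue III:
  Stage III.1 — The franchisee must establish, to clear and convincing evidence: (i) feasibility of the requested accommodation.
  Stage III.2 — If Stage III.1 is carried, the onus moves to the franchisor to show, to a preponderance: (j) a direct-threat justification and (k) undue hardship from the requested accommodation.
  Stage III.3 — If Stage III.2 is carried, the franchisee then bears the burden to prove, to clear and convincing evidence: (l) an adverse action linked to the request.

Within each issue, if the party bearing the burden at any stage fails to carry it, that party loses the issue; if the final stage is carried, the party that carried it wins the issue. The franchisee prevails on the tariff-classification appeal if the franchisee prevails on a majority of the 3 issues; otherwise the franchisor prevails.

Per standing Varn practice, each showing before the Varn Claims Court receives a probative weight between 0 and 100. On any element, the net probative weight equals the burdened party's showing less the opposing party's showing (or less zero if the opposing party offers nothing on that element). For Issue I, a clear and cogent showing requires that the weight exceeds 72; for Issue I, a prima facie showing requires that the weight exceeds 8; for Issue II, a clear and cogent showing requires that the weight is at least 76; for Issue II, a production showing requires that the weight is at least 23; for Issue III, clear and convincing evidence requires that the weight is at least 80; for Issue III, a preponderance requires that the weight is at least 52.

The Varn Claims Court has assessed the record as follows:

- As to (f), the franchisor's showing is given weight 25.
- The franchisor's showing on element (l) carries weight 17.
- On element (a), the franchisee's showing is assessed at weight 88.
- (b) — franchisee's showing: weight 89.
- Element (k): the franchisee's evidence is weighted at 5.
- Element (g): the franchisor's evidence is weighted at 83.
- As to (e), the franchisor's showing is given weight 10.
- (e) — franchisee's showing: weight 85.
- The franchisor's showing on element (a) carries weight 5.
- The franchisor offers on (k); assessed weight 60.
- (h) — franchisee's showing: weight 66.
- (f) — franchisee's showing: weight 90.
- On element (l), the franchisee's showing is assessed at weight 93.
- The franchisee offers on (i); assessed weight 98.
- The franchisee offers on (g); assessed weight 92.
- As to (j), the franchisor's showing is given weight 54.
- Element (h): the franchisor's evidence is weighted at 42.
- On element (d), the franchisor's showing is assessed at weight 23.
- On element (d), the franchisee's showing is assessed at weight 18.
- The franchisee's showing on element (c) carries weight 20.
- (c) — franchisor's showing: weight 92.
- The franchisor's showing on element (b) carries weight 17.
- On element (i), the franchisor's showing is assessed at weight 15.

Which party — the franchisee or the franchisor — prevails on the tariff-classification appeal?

franchisor

— Issue I —
Stage I.1 (franchisee, a clear and cogent showing, weight exceeds 72): (a) net 88−5=83 > 72 — meets; (b) net 89−17=72 ≤ 72 — fails.
  The franchisee does not carry Stage I.1.
The analysis ends at Stage I.1; the franchisor prevails on this issue.
— Issue II —
Stage II.1 (franchisee, a clear and cogent showing, weight is at least 76): (e) net 85−10=75 < 76 — fails; (f) net 90−25=65 < 76 — fails.
  The franchisee does not carry Stage II.1.
The analysis ends at Stage II.1; the franchisor prevails on this issue.
— Issue III —
At Stage III.1 the franchisee must meet clear and convincing evidence (weight is at least 80): on (i) the weight is 98 less the opposing 15 gives net 83, which does reach 80, so (i) meets the standard.
  Stage III.1 is satisfied; the onus moves to the franchisor.
At Stage III.2 the franchisor must meet a preponderance (weight is at least 52): on (j) the weight is 54, which does reach 52, so (j) meets the standard; on (k) the weight is 60 less the opposing 5 gives net 55, which does reach 52, so (k) meets the standard.
  All elements met. The burden passes to the franchisee.
At Stage III.3 the franchisee must meet clear and convincing evidence (weight is at least 80): on (l) the weight is 93 less the opposing 17 gives net 76, < 80, so (l) does not meet the standard.
  Stage III.3 not carried; the franchisee fails its burden.
The franchisor prevails on this issue.
Per-issue: Issue I → franchisor; Issue II → franchisor; Issue III → franchisor. The franchisee must prevail on a majority of issues; overall, the franchisor prevails.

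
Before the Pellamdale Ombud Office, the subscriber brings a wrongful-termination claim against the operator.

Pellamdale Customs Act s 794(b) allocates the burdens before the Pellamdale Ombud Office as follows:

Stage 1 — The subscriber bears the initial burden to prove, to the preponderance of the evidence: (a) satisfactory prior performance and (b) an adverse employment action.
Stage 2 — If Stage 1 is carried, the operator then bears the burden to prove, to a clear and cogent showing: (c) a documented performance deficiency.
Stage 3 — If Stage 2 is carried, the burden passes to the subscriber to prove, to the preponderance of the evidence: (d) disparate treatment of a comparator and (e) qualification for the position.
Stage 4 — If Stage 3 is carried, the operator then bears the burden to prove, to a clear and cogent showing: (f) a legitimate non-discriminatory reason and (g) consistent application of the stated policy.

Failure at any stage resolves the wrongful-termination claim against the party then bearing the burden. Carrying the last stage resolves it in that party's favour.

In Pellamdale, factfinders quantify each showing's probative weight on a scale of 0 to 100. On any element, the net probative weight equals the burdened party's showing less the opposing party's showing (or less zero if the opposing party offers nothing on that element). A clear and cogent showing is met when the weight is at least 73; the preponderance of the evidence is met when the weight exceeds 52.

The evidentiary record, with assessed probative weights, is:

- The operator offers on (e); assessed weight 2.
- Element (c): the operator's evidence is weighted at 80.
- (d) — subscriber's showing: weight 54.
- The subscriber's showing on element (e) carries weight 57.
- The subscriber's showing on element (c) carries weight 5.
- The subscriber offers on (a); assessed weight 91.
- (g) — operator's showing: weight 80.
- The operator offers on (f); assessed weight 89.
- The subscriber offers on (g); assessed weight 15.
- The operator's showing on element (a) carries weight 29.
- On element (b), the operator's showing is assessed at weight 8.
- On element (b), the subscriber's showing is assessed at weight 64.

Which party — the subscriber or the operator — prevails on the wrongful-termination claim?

At Stage 1 the subscriber must meet the preponderance of the evidence (weight exceeds 52): on (a) the weight is 91 less the opposing 29 gives net 62, which does exceed 52, so (a) meets the standard; on (b) the weight is 64 less the opposing 8 gives net 56, which does exceed 52, so (b) meets the standard.
  Stage 1 carried; the burden shifts to the operator.
At Stage 2 the operator must meet a clear and cogent showing (weight is at least 73): on (c) the weight is 80 less the opposing 5 gives net 75, which does reach 73, so (c) meets the standard.
  Stage 2 is satisfied; the onus moves to the subscriber.
At Stage 3 the subscriber must meet the preponderance of the evidence (weight exceeds 52): on (d) the weight is 54, > 52, so (d) meets the standard; on (e) the weight is 57 less the opposing 2 gives net 55, > 52, so (e) meets the standard.
  Stage 3 carried; the burden shifts to the operator.
At Stage 4 the operator must meet a clear and cogent showing (weight is at least 73): on (f) the weight is 89, which does reach 73, so (f) meets the standard; on (g) the weight is 80 less the opposing 15 gives net 65, < 73, so (g) does not meet the standard.
  Stage 4 not carried; the operator fails its burden.
The analysis ends at Stage 4; the subscriber prevails.

subscriber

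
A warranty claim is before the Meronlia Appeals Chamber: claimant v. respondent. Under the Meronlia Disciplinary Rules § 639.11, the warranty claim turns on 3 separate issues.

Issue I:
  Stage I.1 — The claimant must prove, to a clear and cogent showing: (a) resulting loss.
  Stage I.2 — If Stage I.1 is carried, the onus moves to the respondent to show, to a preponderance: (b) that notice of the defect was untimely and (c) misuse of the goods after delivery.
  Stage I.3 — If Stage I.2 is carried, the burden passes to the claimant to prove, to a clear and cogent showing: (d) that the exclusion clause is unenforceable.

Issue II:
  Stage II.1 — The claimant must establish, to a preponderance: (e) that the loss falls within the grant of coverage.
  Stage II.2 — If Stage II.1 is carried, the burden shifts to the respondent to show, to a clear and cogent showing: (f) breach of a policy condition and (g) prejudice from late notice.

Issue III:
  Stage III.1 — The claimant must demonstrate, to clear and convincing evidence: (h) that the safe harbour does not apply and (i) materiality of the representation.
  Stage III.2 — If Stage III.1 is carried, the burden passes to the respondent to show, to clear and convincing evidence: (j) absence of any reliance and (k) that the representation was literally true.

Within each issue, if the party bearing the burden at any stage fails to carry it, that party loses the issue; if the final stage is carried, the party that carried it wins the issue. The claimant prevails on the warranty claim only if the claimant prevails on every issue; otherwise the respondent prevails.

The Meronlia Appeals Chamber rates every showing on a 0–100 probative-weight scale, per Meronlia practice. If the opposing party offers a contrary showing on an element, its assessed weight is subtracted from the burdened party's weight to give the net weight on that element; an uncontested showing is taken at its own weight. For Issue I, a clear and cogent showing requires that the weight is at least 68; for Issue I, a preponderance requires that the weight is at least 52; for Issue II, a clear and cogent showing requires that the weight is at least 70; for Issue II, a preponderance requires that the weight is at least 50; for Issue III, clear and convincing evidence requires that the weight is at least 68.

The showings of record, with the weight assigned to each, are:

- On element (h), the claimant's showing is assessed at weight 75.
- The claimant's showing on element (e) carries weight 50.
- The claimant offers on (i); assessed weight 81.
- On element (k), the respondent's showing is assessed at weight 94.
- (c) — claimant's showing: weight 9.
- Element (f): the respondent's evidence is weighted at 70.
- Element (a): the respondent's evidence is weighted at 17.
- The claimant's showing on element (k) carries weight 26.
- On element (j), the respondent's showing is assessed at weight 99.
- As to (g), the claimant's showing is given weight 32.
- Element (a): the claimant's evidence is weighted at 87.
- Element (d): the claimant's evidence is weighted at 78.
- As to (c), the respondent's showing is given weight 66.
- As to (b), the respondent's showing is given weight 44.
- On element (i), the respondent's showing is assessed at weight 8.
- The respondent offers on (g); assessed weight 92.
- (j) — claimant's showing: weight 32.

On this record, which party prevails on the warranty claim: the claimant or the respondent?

— Issue I —
At Stage I.1 the claimant must meet a clear and cogent showing (weight is at least 68): on (a) the weight is 87 less the opposing 17 gives net 70, which does reach 68, so (a) meets the standard.
  Stage I.1 carried; the burden shifts to the respondent.
At Stage I.2 the respondent must meet a preponderance (weight is at least 52): on (b) the weight is 44, which does not reach 52, so (b) does not meet the standard; on (c) the weight is 66 less the opposing 9 gives net 57, ≥ 52, so (c) meets the standard.
  The respondent does not carry Stage I.2.
The claimant prevails on this issue.
— Issue II —
Stage II.1 (claimant, a preponderance, weight is at least 50): (e) 50 ≥ 50 — meets.
  All elements met. The burden passes to the respondent.
Stage II.2 (respondent, a clear and cogent showing, weight is at least 70): (f) 70 ≥ 70 — meets; (g) net 92−32=60 < 70 — fails.
  The respondent does not carry Stage II.2.
So the claimant prevails on this issue.
— Issue III —
At Stage III.1 the claimant must meet clear and convincing evidence (weight is at least 68): on (h) the weight is 75, which does reach 68, so (h) meets the standard; on (i) the weight is 81 less the opposing 8 gives net 73, ≥ 68, so (i) meets the standard.
  Stage III.1 carried; the burden shifts to the respondent.
At Stage III.2 the respondent must meet clear and convincing evidence (weight is at least 68): on (j) the weight is 99 less the opposing 32 gives net 67, < 68, so (j) does not meet the standard; on (k) the weight is 94 less the opposing 26 gives net 68, which does reach 68, so (k) meets the standard.
  The respondent does not carry Stage III.2.
The claimant prevails on this issue.
Per-issue: Issue I → claimant; Issue II → claimant; Issue III → claimant. The claimant must prevail on every issue; overall, the claimant prevails.

claimant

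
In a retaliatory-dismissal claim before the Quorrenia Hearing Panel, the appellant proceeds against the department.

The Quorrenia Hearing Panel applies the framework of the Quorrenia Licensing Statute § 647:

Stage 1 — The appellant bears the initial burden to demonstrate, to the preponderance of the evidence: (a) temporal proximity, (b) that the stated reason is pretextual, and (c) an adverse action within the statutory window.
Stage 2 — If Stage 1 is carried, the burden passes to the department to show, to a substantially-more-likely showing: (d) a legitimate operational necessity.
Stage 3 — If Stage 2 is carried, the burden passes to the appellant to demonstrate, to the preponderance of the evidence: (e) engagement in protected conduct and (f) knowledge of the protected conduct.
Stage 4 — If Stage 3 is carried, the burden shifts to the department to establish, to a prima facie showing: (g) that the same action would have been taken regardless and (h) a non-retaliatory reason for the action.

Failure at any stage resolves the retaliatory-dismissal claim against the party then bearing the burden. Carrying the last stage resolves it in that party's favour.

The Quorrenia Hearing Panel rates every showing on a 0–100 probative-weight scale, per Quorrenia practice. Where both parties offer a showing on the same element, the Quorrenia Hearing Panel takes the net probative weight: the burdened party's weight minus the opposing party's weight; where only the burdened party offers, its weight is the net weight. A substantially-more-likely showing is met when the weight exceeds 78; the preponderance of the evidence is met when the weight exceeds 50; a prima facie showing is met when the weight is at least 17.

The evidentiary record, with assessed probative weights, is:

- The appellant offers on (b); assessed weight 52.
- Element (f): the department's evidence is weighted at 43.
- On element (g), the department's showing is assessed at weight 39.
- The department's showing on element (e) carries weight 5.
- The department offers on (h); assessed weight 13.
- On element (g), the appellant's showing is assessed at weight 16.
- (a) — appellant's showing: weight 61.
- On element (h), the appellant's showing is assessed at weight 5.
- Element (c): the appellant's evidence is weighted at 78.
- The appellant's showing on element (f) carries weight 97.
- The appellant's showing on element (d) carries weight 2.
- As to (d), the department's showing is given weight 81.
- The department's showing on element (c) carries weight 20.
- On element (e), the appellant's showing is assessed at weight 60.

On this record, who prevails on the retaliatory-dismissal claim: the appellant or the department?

appellant

Stage 1 — burden on appellant; standard: the preponderance of the evidence (weight exceeds 50).
    (a): 61 > 50 [met]
    (b): 52 > 50 [met]
    (c): 78 − 20 = 58 > 50 [met]
  Stage 1 is satisfied; the onus moves to the department.
Stage 2 — burden on department; standard: a substantially-more-likely showing (weight exceeds 78).
    (d): 81 − 2 = 79 > 78 [met]
  Stage 2 is satisfied; the onus moves to the appellant.
Stage 3 — burden on appellant; standard: the preponderance of the evidence (weight exceeds 50).
    (e): 60 − 5 = 55 > 50 [met]
    (f): 97 − 43 = 54 > 50 [met]
  The appellant carries Stage 3; the department now bears the burden.
Stage 4 — burden on department; standard: a prima facie showing (weight is at least 17).
    (g): 39 − 16 = 23 ≥ 17 [met]
    (h): 13 − 5 = 8 < 17 [not met]
  Stage 4 not carried; the department fails its burden.
The analysis ends at Stage 4; the appellant prevails.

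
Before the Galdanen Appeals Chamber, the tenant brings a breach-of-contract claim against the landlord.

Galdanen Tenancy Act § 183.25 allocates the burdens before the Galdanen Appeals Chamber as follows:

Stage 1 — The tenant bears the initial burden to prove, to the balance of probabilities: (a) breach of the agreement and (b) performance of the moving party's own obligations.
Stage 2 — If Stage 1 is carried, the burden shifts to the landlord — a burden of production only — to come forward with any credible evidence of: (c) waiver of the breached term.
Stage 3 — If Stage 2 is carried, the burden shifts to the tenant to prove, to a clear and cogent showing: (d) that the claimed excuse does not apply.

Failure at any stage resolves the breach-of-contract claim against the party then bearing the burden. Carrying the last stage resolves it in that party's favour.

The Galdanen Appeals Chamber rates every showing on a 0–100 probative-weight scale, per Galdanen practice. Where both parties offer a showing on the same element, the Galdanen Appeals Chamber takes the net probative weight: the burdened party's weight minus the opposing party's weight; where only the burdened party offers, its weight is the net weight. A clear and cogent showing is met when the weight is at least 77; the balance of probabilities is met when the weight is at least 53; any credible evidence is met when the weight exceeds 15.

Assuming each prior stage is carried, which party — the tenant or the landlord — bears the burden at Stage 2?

Stage 2's rule assigns the burden to the landlord (to any credible evidence).

landlord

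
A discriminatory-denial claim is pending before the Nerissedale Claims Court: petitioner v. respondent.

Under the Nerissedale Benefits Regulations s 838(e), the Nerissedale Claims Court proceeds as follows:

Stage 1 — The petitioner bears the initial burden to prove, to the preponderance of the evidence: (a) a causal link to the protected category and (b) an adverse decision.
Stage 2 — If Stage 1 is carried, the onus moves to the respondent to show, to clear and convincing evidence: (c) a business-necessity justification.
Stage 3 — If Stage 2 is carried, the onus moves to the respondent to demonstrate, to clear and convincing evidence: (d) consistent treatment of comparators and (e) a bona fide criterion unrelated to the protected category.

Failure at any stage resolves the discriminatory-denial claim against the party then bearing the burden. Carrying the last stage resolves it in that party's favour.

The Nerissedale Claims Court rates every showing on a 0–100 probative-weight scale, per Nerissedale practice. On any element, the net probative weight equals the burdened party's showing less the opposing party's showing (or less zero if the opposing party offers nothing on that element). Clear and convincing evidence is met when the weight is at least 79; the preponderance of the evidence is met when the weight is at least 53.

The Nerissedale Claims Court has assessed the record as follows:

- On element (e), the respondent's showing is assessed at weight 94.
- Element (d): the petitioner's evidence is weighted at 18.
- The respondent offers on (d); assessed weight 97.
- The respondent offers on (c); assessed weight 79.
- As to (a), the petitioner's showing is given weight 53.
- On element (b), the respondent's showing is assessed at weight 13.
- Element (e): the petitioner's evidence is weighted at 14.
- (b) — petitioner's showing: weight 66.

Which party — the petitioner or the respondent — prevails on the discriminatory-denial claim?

respondent

At Stage 1 the petitioner must meet the preponderance of the evidence (weight is at least 53): on (a) the weight is 53, ≥ 53, so (a) meets the standard; on (b) the weight is 66 less the opposing 13 gives net 53, ≥ 53, so (b) meets the standard.
  Stage 1 carried; the burden shifts to the respondent.
At Stage 2 the respondent must meet clear and convincing evidence (weight is at least 79): on (c) the weight is 79, ≥ 79, so (c) meets the standard.
  Stage 2 carried; the burden remains with the respondent.
At Stage 3 the respondent must meet clear and convincing evidence (weight is at least 79): on (d) the weight is 97 less the opposing 18 gives net 79, ≥ 79, so (d) meets the standard; on (e) the weight is 94 less the opposing 14 gives net 80, ≥ 79, so (e) meets the standard.
  The respondent carries the last stage.
Every stage carried; the respondent prevails.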